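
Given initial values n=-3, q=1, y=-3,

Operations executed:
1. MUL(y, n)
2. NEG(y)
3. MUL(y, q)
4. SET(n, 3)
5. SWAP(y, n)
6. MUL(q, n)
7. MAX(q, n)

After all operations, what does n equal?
n = -9

Tracing execution:
Step 1: MUL(y, n) → n = -3
Step 2: NEG(y) → n = -3
Step 3: MUL(y, q) → n = -3
Step 4: SET(n, 3) → n = 3
Step 5: SWAP(y, n) → n = -9
Step 6: MUL(q, n) → n = -9
Step 7: MAX(q, n) → n = -9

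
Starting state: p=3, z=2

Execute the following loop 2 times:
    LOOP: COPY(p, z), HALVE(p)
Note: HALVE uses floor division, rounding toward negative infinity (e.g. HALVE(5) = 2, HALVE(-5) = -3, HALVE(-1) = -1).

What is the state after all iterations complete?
p=1, z=2

Iteration trace:
Start: p=3, z=2
After iteration 1: p=1, z=2
After iteration 2: p=1, z=2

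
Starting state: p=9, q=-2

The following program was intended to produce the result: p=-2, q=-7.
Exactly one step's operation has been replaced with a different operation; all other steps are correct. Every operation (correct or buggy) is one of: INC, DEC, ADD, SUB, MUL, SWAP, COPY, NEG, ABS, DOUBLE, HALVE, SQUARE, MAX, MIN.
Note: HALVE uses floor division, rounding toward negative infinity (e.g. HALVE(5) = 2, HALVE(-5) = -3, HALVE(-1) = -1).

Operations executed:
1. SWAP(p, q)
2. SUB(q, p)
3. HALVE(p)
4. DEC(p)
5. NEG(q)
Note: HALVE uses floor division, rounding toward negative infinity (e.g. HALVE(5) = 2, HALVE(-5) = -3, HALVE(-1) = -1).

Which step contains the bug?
Step 2

Trace with buggy code:
Initial: p=9, q=-2
After step 1: p=-2, q=9
After step 2: p=-2, q=11
After step 3: p=-1, q=11
After step 4: p=-2, q=11
After step 5: p=-2, q=-11
Actual final p=-2, q=-11 ≠ expected p=-2, q=-7.
Step 2 is the only position where a single-operation replacement can produce the expected result.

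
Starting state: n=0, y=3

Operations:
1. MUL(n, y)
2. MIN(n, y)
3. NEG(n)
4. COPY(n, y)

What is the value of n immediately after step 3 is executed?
n = 0

Tracing n through execution:
Initial: n = 0
After step 1 (MUL(n, y)): n = 0
After step 2 (MIN(n, y)): n = 0
After step 3 (NEG(n)): n = 0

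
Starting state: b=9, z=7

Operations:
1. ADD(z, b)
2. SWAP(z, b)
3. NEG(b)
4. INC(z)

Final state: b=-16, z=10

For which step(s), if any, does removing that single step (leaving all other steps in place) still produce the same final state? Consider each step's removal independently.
None - removing any single step changes the final result

Testing removal of each single step:
Without step 1: final = b=-7, z=10 (different)
Without step 2: final = b=-9, z=17 (different)
Without step 3: final = b=16, z=10 (different)
Without step 4: final = b=-16, z=9 (different)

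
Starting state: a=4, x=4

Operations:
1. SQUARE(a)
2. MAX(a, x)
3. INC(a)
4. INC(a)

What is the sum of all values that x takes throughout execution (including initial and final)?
20

Values of x at each step:
Initial: x = 4
After step 1: x = 4
After step 2: x = 4
After step 3: x = 4
After step 4: x = 4
Sum = 4 + 4 + 4 + 4 + 4 = 20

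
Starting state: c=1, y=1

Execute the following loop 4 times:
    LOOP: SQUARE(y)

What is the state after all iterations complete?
c=1, y=1

Iteration trace:
Start: c=1, y=1
After iteration 1: c=1, y=1
After iteration 2: c=1, y=1
After iteration 3: c=1, y=1
After iteration 4: c=1, y=1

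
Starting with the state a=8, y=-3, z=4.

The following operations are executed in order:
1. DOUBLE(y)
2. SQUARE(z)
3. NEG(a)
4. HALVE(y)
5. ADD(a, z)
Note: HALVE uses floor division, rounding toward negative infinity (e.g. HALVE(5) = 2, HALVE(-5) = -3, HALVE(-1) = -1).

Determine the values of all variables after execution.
{a: 8, y: -3, z: 16}

Step-by-step execution:
Initial: a=8, y=-3, z=4
After step 1 (DOUBLE(y)): a=8, y=-6, z=4
After step 2 (SQUARE(z)): a=8, y=-6, z=16
After step 3 (NEG(a)): a=-8, y=-6, z=16
After step 4 (HALVE(y)): a=-8, y=-3, z=16
After step 5 (ADD(a, z)): a=8, y=-3, z=16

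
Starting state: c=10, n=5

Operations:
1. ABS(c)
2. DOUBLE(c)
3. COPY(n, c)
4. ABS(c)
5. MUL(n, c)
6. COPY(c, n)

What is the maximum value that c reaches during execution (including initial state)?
400

Values of c at each step:
Initial: c = 10
After step 1: c = 10
After step 2: c = 20
After step 3: c = 20
After step 4: c = 20
After step 5: c = 20
After step 6: c = 400 ← maximum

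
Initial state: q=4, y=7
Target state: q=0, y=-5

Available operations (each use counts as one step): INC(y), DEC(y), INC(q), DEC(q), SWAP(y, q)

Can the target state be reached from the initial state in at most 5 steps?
No

The target state cannot be reached within 5 steps.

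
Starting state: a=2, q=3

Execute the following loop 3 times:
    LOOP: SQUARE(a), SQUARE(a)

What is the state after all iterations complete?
a=18446744073709551616, q=3

Iteration trace:
Start: a=2, q=3
After iteration 1: a=16, q=3
After iteration 2: a=65536, q=3
After iteration 3: a=18446744073709551616, q=3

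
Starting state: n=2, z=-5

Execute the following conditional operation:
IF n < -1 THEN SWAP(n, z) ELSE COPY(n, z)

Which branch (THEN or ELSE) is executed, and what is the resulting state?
Branch: ELSE, Final state: n=-5, z=-5

Evaluating condition: n < -1
n = 2
Condition is False, so ELSE branch executes
After COPY(n, z): n=-5, z=-5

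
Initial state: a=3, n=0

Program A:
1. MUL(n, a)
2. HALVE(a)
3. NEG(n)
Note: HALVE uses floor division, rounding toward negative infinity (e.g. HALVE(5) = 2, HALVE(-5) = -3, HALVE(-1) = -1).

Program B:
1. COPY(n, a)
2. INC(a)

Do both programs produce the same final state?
No

Program A final state: a=1, n=0
Program B final state: a=4, n=3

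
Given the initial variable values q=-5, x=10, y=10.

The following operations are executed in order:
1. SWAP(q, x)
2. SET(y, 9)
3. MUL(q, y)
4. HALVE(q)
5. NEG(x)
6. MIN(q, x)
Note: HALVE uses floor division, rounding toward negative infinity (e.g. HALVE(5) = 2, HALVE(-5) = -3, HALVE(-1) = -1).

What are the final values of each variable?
{q: 5, x: 5, y: 9}

Step-by-step execution:
Initial: q=-5, x=10, y=10
After step 1 (SWAP(q, x)): q=10, x=-5, y=10
After step 2 (SET(y, 9)): q=10, x=-5, y=9
After step 3 (MUL(q, y)): q=90, x=-5, y=9
After step 4 (HALVE(q)): q=45, x=-5, y=9
After step 5 (NEG(x)): q=45, x=5, y=9
After step 6 (MIN(q, x)): q=5, x=5, y=9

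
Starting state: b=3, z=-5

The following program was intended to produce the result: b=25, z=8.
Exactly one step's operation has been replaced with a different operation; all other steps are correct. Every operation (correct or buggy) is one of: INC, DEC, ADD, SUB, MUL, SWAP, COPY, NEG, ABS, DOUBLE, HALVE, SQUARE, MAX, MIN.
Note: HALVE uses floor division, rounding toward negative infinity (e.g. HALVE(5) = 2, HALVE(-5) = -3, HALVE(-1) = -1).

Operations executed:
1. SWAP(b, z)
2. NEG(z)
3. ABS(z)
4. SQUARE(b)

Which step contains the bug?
Step 2

Trace with buggy code:
Initial: b=3, z=-5
After step 1: b=-5, z=3
After step 2: b=-5, z=-3
After step 3: b=-5, z=3
After step 4: b=25, z=3
Actual final b=25, z=3 ≠ expected b=25, z=8.
Step 2 is the only position where a single-operation replacement can produce the expected result.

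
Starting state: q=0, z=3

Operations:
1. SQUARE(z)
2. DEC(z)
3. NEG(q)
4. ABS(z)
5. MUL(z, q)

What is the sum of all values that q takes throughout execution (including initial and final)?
0

Values of q at each step:
Initial: q = 0
After step 1: q = 0
After step 2: q = 0
After step 3: q = 0
After step 4: q = 0
After step 5: q = 0
Sum = 0 + 0 + 0 + 0 + 0 + 0 = 0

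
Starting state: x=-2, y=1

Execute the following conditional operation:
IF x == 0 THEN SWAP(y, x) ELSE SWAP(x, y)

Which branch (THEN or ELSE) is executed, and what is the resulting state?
Branch: ELSE, Final state: x=1, y=-2

Evaluating condition: x == 0
x = -2
Condition is False, so ELSE branch executes
After SWAP(x, y): x=1, y=-2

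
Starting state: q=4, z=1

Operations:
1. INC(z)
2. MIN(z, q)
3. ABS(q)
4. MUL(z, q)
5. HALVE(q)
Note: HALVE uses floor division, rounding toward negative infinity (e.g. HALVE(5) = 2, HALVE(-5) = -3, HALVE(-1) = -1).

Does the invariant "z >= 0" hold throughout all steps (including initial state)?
Yes

The invariant holds at every step.

State at each step:
Initial: q=4, z=1
After step 1: q=4, z=2
After step 2: q=4, z=2
After step 3: q=4, z=2
After step 4: q=4, z=8
After step 5: q=2, z=8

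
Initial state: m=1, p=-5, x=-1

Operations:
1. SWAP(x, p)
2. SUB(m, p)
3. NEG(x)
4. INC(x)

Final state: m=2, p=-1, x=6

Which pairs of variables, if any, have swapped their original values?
None

Comparing initial and final values:
x: -1 → 6
p: -5 → -1
m: 1 → 2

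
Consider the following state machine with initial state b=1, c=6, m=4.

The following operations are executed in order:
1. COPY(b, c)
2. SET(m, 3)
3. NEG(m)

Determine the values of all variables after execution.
{b: 6, c: 6, m: -3}

Step-by-step execution:
Initial: b=1, c=6, m=4
After step 1 (COPY(b, c)): b=6, c=6, m=4
After step 2 (SET(m, 3)): b=6, c=6, m=3
After step 3 (NEG(m)): b=6, c=6, m=-3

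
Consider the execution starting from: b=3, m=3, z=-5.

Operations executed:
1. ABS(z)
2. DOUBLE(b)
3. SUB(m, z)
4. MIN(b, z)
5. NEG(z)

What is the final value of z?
z = -5

Tracing execution:
Step 1: ABS(z) → z = 5
Step 2: DOUBLE(b) → z = 5
Step 3: SUB(m, z) → z = 5
Step 4: MIN(b, z) → z = 5
Step 5: NEG(z) → z = -5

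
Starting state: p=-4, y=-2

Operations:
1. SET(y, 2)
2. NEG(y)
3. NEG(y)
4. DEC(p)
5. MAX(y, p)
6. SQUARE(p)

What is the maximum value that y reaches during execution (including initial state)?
2

Values of y at each step:
Initial: y = -2
After step 1: y = 2 ← maximum
After step 2: y = -2
After step 3: y = 2
After step 4: y = 2
After step 5: y = 2
After step 6: y = 2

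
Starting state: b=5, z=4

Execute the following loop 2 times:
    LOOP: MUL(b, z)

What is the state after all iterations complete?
b=80, z=4

Iteration trace:
Start: b=5, z=4
After iteration 1: b=20, z=4
After iteration 2: b=80, z=4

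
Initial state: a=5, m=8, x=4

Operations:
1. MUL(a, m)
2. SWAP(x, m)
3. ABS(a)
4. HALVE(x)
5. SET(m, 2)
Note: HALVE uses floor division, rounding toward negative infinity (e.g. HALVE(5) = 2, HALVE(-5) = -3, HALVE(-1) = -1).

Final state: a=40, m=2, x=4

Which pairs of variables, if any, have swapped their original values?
None

Comparing initial and final values:
a: 5 → 40
x: 4 → 4
m: 8 → 2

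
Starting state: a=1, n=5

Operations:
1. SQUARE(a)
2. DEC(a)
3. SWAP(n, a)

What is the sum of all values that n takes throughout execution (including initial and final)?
15

Values of n at each step:
Initial: n = 5
After step 1: n = 5
After step 2: n = 5
After step 3: n = 0
Sum = 5 + 5 + 5 + 0 = 15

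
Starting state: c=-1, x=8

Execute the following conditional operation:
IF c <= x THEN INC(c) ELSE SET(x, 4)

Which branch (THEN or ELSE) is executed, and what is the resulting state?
Branch: THEN, Final state: c=0, x=8

Evaluating condition: c <= x
c = -1, x = 8
Condition is True, so THEN branch executes
After INC(c): c=0, x=8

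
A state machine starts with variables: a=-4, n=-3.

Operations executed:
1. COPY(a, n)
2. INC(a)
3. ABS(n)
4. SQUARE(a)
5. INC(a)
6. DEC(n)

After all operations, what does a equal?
a = 5

Tracing execution:
Step 1: COPY(a, n) → a = -3
Step 2: INC(a) → a = -2
Step 3: ABS(n) → a = -2
Step 4: SQUARE(a) → a = 4
Step 5: INC(a) → a = 5
Step 6: DEC(n) → a = 5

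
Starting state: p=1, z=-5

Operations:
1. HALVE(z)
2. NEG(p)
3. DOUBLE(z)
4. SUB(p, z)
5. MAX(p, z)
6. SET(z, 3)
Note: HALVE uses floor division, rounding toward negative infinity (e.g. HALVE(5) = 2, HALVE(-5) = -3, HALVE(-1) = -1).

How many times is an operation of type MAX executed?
1

Counting MAX operations:
Step 5: MAX(p, z) ← MAX
Total: 1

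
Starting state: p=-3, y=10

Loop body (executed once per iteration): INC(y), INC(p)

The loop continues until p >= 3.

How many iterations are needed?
6

Tracing iterations:
Initial: p=-3, y=10
After iteration 1: p=-2, y=11
After iteration 2: p=-1, y=12
After iteration 3: p=0, y=13
After iteration 4: p=1, y=14
After iteration 5: p=2, y=15
After iteration 6: p=3, y=16
p >= 3 now holds, so the loop exits after 6 iterations.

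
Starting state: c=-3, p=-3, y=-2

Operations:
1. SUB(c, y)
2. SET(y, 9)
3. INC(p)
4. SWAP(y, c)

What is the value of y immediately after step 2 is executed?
y = 9

Tracing y through execution:
Initial: y = -2
After step 1 (SUB(c, y)): y = -2
After step 2 (SET(y, 9)): y = 9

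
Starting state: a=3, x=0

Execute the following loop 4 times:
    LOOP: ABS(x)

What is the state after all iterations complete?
a=3, x=0

Iteration trace:
Start: a=3, x=0
After iteration 1: a=3, x=0
After iteration 2: a=3, x=0
After iteration 3: a=3, x=0
After iteration 4: a=3, x=0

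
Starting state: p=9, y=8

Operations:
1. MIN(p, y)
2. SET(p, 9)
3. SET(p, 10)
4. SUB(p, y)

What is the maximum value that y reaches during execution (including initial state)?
8

Values of y at each step:
Initial: y = 8 ← maximum
After step 1: y = 8
After step 2: y = 8
After step 3: y = 8
After step 4: y = 8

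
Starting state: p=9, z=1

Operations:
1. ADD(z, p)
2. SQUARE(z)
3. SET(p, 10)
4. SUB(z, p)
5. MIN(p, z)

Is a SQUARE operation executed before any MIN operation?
Yes

First SQUARE: step 2
First MIN: step 5
Since 2 < 5, SQUARE comes first.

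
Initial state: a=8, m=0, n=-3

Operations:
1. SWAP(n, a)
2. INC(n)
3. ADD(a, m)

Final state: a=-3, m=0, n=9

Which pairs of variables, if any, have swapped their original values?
None

Comparing initial and final values:
m: 0 → 0
a: 8 → -3
n: -3 → 9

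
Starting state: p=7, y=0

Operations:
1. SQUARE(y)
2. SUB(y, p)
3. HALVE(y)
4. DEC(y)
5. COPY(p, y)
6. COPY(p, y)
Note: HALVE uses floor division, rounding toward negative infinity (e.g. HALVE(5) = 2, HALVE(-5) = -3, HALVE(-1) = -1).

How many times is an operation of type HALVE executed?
1

Counting HALVE operations:
Step 3: HALVE(y) ← HALVE
Total: 1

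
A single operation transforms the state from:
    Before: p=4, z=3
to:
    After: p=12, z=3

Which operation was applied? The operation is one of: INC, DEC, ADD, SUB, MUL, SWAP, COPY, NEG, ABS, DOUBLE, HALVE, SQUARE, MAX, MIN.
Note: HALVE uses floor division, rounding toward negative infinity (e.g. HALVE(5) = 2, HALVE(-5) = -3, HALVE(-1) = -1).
MUL(p, z)

Analyzing the change:
Before: p=4, z=3
After: p=12, z=3
Variable p changed from 4 to 12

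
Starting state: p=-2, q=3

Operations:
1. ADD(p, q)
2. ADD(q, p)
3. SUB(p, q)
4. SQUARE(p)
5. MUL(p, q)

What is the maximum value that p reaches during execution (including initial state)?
36

Values of p at each step:
Initial: p = -2
After step 1: p = 1
After step 2: p = 1
After step 3: p = -3
After step 4: p = 9
After step 5: p = 36 ← maximum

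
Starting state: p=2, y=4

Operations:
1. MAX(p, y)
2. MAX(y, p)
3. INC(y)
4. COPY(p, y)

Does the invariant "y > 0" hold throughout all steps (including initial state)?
Yes

The invariant holds at every step.

State at each step:
Initial: p=2, y=4
After step 1: p=4, y=4
After step 2: p=4, y=4
After step 3: p=4, y=5
After step 4: p=5, y=5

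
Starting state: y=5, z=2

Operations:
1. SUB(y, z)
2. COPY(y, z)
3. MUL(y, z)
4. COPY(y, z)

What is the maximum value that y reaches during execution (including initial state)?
5

Values of y at each step:
Initial: y = 5 ← maximum
After step 1: y = 3
After step 2: y = 2
After step 3: y = 4
After step 4: y = 2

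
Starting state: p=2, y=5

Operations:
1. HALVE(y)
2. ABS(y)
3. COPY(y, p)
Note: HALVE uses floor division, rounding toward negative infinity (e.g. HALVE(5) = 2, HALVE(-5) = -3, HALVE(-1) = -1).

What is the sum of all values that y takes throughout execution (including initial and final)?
11

Values of y at each step:
Initial: y = 5
After step 1: y = 2
After step 2: y = 2
After step 3: y = 2
Sum = 5 + 2 + 2 + 2 = 11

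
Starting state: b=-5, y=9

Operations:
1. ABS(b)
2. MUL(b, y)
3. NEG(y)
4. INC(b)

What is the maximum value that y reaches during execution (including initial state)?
9

Values of y at each step:
Initial: y = 9 ← maximum
After step 1: y = 9
After step 2: y = 9
After step 3: y = -9
After step 4: y = -9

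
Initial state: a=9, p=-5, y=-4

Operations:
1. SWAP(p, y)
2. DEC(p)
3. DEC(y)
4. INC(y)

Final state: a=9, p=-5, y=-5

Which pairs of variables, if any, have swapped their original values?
None

Comparing initial and final values:
y: -4 → -5
a: 9 → 9
p: -5 → -5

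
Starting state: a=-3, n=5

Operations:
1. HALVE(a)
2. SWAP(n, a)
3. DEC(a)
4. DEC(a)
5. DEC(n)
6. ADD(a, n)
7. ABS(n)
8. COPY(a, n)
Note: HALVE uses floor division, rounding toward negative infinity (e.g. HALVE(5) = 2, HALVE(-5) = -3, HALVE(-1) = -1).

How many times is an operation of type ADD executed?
1

Counting ADD operations:
Step 6: ADD(a, n) ← ADD
Total: 1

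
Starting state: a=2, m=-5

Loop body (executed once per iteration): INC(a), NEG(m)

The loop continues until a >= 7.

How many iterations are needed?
5

Tracing iterations:
Initial: a=2, m=-5
After iteration 1: a=3, m=5
After iteration 2: a=4, m=-5
After iteration 3: a=5, m=5
After iteration 4: a=6, m=-5
After iteration 5: a=7, m=5
a >= 7 now holds, so the loop exits after 5 iterations.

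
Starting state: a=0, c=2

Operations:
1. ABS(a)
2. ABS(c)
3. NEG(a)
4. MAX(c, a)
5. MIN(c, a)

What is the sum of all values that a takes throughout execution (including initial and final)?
0

Values of a at each step:
Initial: a = 0
After step 1: a = 0
After step 2: a = 0
After step 3: a = 0
After step 4: a = 0
After step 5: a = 0
Sum = 0 + 0 + 0 + 0 + 0 + 0 = 0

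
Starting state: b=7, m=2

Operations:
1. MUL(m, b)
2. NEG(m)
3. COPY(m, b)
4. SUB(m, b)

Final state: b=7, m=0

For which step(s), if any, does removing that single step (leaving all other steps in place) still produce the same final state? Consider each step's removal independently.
Step(s) 1, 2

Testing removal of each single step:
Without step 1: final = b=7, m=0 (same)
Without step 2: final = b=7, m=0 (same)
Without step 3: final = b=7, m=-21 (different)
Without step 4: final = b=7, m=7 (different)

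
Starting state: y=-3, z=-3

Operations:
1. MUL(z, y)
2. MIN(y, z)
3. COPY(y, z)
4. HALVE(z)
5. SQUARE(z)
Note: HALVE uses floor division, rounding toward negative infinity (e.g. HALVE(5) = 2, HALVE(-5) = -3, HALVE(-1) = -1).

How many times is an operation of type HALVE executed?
1

Counting HALVE operations:
Step 4: HALVE(z) ← HALVE
Total: 1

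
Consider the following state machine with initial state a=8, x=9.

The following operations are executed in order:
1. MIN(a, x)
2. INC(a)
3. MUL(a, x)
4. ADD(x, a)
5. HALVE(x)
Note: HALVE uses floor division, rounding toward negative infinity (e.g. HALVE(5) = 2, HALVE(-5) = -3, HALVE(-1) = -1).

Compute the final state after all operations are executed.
{a: 81, x: 45}

Step-by-step execution:
Initial: a=8, x=9
After step 1 (MIN(a, x)): a=8, x=9
After step 2 (INC(a)): a=9, x=9
After step 3 (MUL(a, x)): a=81, x=9
After step 4 (ADD(x, a)): a=81, x=90
After step 5 (HALVE(x)): a=81, x=45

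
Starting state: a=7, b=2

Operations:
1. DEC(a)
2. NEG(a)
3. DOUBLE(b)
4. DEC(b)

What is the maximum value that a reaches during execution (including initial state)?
7

Values of a at each step:
Initial: a = 7 ← maximum
After step 1: a = 6
After step 2: a = -6
After step 3: a = -6
After step 4: a = -6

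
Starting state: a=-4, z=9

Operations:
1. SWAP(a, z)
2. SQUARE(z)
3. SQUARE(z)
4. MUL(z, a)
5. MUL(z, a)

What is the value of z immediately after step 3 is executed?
z = 256

Tracing z through execution:
Initial: z = 9
After step 1 (SWAP(a, z)): z = -4
After step 2 (SQUARE(z)): z = 16
After step 3 (SQUARE(z)): z = 256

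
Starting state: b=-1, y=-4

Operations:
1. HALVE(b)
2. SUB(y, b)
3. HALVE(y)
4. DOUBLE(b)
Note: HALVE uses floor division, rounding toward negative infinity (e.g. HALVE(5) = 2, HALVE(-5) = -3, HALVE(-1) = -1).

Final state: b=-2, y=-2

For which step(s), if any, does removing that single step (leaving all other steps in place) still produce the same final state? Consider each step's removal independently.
Step(s) 1, 2

Testing removal of each single step:
Without step 1: final = b=-2, y=-2 (same)
Without step 2: final = b=-2, y=-2 (same)
Without step 3: final = b=-2, y=-3 (different)
Without step 4: final = b=-1, y=-2 (different)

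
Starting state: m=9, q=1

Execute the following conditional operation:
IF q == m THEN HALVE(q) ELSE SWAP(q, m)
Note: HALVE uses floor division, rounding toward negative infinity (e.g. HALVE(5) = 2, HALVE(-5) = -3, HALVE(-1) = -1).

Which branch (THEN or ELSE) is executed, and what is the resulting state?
Branch: ELSE, Final state: m=1, q=9

Evaluating condition: q == m
q = 1, m = 9
Condition is False, so ELSE branch executes
After SWAP(q, m): m=1, q=9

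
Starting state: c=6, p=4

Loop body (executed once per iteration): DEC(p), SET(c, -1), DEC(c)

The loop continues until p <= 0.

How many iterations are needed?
4

Tracing iterations:
Initial: c=6, p=4
After iteration 1: c=-2, p=3
After iteration 2: c=-2, p=2
After iteration 3: c=-2, p=1
After iteration 4: c=-2, p=0
p <= 0 now holds, so the loop exits after 4 iterations.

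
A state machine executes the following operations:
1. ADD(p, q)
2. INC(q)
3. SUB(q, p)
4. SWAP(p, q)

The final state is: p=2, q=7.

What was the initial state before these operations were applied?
p=-1, q=8

Working backwards:
Final state: p=2, q=7
Before step 4 (SWAP(p, q)): p=7, q=2
Before step 3 (SUB(q, p)): p=7, q=9
Before step 2 (INC(q)): p=7, q=8
Before step 1 (ADD(p, q)): p=-1, q=8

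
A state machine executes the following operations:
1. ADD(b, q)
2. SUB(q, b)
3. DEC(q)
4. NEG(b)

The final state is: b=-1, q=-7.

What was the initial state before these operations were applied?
b=6, q=-5

Working backwards:
Final state: b=-1, q=-7
Before step 4 (NEG(b)): b=1, q=-7
Before step 3 (DEC(q)): b=1, q=-6
Before step 2 (SUB(q, b)): b=1, q=-5
Before step 1 (ADD(b, q)): b=6, q=-5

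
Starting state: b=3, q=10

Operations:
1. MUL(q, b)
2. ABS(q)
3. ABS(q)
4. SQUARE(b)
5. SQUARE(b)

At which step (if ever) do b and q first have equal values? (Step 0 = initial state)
Never

b and q never become equal during execution.

Comparing values at each step:
Initial: b=3, q=10
After step 1: b=3, q=30
After step 2: b=3, q=30
After step 3: b=3, q=30
After step 4: b=9, q=30
After step 5: b=81, q=30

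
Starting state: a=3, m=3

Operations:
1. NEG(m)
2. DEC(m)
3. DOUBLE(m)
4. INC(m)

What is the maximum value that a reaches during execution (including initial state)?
3

Values of a at each step:
Initial: a = 3 ← maximum
After step 1: a = 3
After step 2: a = 3
After step 3: a = 3
After step 4: a = 3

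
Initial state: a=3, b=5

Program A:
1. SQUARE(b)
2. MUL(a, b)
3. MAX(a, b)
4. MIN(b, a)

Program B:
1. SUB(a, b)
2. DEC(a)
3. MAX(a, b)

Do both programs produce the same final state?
No

Program A final state: a=75, b=25
Program B final state: a=5, b=5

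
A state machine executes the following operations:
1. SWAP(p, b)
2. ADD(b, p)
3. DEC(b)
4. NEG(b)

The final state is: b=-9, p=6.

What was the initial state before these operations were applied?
b=6, p=4

Working backwards:
Final state: b=-9, p=6
Before step 4 (NEG(b)): b=9, p=6
Before step 3 (DEC(b)): b=10, p=6
Before step 2 (ADD(b, p)): b=4, p=6
Before step 1 (SWAP(p, b)): b=6, p=4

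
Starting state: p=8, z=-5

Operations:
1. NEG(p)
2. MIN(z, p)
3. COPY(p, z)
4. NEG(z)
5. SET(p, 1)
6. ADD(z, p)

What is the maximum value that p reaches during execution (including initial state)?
8

Values of p at each step:
Initial: p = 8 ← maximum
After step 1: p = -8
After step 2: p = -8
After step 3: p = -8
After step 4: p = -8
After step 5: p = 1
After step 6: p = 1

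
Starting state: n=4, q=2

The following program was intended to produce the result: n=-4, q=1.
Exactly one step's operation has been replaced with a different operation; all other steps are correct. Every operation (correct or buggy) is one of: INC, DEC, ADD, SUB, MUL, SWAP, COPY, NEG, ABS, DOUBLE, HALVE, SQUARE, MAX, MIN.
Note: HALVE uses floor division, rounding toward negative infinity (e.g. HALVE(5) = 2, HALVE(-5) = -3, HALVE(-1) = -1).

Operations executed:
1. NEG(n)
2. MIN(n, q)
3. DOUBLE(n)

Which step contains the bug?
Step 3

Trace with buggy code:
Initial: n=4, q=2
After step 1: n=-4, q=2
After step 2: n=-4, q=2
After step 3: n=-8, q=2
Actual final n=-8, q=2 ≠ expected n=-4, q=1.
Step 3 is the only position where a single-operation replacement can produce the expected result.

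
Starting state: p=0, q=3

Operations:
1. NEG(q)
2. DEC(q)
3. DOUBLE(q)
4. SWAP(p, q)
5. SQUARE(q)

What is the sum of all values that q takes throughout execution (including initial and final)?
-12

Values of q at each step:
Initial: q = 3
After step 1: q = -3
After step 2: q = -4
After step 3: q = -8
After step 4: q = 0
After step 5: q = 0
Sum = 3 + -3 + -4 + -8 + 0 + 0 = -12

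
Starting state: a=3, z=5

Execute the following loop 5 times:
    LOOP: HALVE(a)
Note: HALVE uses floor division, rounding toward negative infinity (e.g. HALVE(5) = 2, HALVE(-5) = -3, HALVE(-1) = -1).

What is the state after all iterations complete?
a=0, z=5

Iteration trace:
Start: a=3, z=5
After iteration 1: a=1, z=5
After iteration 2: a=0, z=5
After iteration 3: a=0, z=5
After iteration 4: a=0, z=5
After iteration 5: a=0, z=5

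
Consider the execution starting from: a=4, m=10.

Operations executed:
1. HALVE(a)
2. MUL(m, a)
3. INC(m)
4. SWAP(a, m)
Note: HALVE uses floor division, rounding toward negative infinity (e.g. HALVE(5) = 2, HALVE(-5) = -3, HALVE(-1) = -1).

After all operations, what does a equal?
a = 21

Tracing execution:
Step 1: HALVE(a) → a = 2
Step 2: MUL(m, a) → a = 2
Step 3: INC(m) → a = 2
Step 4: SWAP(a, m) → a = 21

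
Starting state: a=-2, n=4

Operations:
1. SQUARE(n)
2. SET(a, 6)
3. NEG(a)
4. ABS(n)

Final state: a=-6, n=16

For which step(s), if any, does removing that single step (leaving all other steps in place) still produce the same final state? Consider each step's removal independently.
Step(s) 4

Testing removal of each single step:
Without step 1: final = a=-6, n=4 (different)
Without step 2: final = a=2, n=16 (different)
Without step 3: final = a=6, n=16 (different)
Without step 4: final = a=-6, n=16 (same)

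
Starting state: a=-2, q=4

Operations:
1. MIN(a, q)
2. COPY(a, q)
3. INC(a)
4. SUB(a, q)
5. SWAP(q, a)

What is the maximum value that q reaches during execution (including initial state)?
4

Values of q at each step:
Initial: q = 4 ← maximum
After step 1: q = 4
After step 2: q = 4
After step 3: q = 4
After step 4: q = 4
After step 5: q = 1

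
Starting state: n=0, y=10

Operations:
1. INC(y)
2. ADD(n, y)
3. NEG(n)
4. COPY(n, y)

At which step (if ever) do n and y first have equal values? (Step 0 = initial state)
Step 2

n and y first become equal after step 2.

Comparing values at each step:
Initial: n=0, y=10
After step 1: n=0, y=11
After step 2: n=11, y=11 ← equal!
After step 3: n=-11, y=11
After step 4: n=11, y=11 ← equal!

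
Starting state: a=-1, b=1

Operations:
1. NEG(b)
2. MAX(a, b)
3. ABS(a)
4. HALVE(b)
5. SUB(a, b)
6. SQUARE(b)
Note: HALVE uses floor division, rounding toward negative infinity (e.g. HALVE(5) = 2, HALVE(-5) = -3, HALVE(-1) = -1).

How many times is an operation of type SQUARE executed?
1

Counting SQUARE operations:
Step 6: SQUARE(b) ← SQUARE
Total: 1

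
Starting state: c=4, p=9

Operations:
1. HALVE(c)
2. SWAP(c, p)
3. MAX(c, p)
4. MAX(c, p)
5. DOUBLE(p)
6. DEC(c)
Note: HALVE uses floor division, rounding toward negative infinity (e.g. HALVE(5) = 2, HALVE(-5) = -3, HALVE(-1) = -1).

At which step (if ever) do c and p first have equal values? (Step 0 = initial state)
Never

c and p never become equal during execution.

Comparing values at each step:
Initial: c=4, p=9
After step 1: c=2, p=9
After step 2: c=9, p=2
After step 3: c=9, p=2
After step 4: c=9, p=2
After step 5: c=9, p=4
After step 6: c=8, p=4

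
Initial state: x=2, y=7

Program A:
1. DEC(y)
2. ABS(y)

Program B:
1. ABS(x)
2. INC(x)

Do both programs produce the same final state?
No

Program A final state: x=2, y=6
Program B final state: x=3, y=7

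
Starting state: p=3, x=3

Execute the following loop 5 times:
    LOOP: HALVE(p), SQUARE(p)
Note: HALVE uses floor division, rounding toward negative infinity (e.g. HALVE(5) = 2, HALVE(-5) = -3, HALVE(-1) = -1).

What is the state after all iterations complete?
p=0, x=3

Iteration trace:
Start: p=3, x=3
After iteration 1: p=1, x=3
After iteration 2: p=0, x=3
After iteration 3: p=0, x=3
After iteration 4: p=0, x=3
After iteration 5: p=0, x=3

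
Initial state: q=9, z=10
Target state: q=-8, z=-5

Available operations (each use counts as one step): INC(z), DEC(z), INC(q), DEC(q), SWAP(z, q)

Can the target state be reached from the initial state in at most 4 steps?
No

The target state cannot be reached within 4 steps.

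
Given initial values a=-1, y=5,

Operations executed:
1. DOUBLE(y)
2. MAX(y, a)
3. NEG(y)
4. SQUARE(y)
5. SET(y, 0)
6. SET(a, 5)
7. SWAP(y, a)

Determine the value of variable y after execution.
y = 5

Tracing execution:
Step 1: DOUBLE(y) → y = 10
Step 2: MAX(y, a) → y = 10
Step 3: NEG(y) → y = -10
Step 4: SQUARE(y) → y = 100
Step 5: SET(y, 0) → y = 0
Step 6: SET(a, 5) → y = 0
Step 7: SWAP(y, a) → y = 5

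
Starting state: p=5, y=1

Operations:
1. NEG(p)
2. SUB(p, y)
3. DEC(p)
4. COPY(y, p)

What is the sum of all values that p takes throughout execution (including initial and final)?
-20

Values of p at each step:
Initial: p = 5
After step 1: p = -5
After step 2: p = -6
After step 3: p = -7
After step 4: p = -7
Sum = 5 + -5 + -6 + -7 + -7 = -20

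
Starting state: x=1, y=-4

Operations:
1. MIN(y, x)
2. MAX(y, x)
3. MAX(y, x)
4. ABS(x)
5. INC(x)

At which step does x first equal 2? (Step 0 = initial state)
Step 5

Tracing x:
Initial: x = 1
After step 1: x = 1
After step 2: x = 1
After step 3: x = 1
After step 4: x = 1
After step 5: x = 2 ← first occurrence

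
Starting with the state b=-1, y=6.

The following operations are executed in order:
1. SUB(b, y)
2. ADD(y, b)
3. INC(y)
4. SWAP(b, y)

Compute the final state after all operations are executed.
{b: 0, y: -7}

Step-by-step execution:
Initial: b=-1, y=6
After step 1 (SUB(b, y)): b=-7, y=6
After step 2 (ADD(y, b)): b=-7, y=-1
After step 3 (INC(y)): b=-7, y=0
After step 4 (SWAP(b, y)): b=0, y=-7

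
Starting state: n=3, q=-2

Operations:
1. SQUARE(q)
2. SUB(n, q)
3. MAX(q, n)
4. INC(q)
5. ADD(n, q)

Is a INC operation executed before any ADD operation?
Yes

First INC: step 4
First ADD: step 5
Since 4 < 5, INC comes first.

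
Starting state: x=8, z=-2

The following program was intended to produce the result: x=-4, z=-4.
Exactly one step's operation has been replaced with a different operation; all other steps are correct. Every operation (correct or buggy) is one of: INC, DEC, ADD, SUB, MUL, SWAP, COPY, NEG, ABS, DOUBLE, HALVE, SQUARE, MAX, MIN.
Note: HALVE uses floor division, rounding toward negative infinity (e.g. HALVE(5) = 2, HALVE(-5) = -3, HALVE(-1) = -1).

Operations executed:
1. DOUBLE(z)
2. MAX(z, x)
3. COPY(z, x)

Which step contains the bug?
Step 2

Trace with buggy code:
Initial: x=8, z=-2
After step 1: x=8, z=-4
After step 2: x=8, z=8
After step 3: x=8, z=8
Actual final x=8, z=8 ≠ expected x=-4, z=-4.
Step 2 is the only position where a single-operation replacement can produce the expected result.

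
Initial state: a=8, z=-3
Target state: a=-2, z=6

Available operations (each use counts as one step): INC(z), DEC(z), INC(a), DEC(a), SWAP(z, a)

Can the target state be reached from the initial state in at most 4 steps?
Yes

Path (4 steps): INC(z) → DEC(a) → DEC(a) → SWAP(z, a)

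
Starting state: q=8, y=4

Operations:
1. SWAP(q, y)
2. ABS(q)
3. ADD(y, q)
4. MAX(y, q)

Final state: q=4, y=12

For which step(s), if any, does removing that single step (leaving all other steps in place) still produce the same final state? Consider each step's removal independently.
Step(s) 2, 4

Testing removal of each single step:
Without step 1: final = q=8, y=12 (different)
Without step 2: final = q=4, y=12 (same)
Without step 3: final = q=4, y=8 (different)
Without step 4: final = q=4, y=12 (same)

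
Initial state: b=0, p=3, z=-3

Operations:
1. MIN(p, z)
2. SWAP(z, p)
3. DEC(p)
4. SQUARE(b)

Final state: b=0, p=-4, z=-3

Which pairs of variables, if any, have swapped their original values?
None

Comparing initial and final values:
b: 0 → 0
z: -3 → -3
p: 3 → -4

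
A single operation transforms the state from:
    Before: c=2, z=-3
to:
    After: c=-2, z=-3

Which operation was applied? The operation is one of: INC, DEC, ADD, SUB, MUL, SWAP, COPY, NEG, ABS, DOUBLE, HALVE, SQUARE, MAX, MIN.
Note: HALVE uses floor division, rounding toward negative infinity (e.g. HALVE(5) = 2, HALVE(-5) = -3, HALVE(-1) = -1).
NEG(c)

Analyzing the change:
Before: c=2, z=-3
After: c=-2, z=-3
Variable c changed from 2 to -2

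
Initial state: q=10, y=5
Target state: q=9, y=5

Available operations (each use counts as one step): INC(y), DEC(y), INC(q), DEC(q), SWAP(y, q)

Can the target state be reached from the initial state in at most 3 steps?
Yes

Path (1 step): DEC(q)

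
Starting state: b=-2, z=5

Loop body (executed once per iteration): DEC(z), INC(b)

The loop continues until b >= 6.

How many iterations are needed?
8

Tracing iterations:
Initial: b=-2, z=5
After iteration 1: b=-1, z=4
After iteration 2: b=0, z=3
After iteration 3: b=1, z=2
After iteration 4: b=2, z=1
After iteration 5: b=3, z=0
After iteration 6: b=4, z=-1
After iteration 7: b=5, z=-2
After iteration 8: b=6, z=-3
b >= 6 now holds, so the loop exits after 8 iterations.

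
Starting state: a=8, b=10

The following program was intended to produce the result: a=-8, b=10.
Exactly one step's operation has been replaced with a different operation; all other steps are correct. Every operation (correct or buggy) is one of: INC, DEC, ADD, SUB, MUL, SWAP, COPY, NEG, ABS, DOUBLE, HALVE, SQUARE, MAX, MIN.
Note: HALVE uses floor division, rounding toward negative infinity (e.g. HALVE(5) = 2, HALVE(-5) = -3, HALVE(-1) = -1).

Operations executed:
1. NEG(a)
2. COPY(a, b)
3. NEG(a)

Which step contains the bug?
Step 2

Trace with buggy code:
Initial: a=8, b=10
After step 1: a=-8, b=10
After step 2: a=10, b=10
After step 3: a=-10, b=10
Actual final a=-10, b=10 ≠ expected a=-8, b=10.
Step 2 is the only position where a single-operation replacement can produce the expected result.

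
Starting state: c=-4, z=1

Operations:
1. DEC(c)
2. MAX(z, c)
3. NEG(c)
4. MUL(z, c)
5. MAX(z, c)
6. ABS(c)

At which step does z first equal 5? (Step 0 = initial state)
Step 4

Tracing z:
Initial: z = 1
After step 1: z = 1
After step 2: z = 1
After step 3: z = 1
After step 4: z = 5 ← first occurrence
After step 5: z = 5
After step 6: z = 5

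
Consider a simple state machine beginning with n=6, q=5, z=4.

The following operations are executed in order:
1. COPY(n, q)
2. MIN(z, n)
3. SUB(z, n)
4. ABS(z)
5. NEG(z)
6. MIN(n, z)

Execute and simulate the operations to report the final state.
{n: -1, q: 5, z: -1}

Step-by-step execution:
Initial: n=6, q=5, z=4
After step 1 (COPY(n, q)): n=5, q=5, z=4
After step 2 (MIN(z, n)): n=5, q=5, z=4
After step 3 (SUB(z, n)): n=5, q=5, z=-1
After step 4 (ABS(z)): n=5, q=5, z=1
After step 5 (NEG(z)): n=5, q=5, z=-1
After step 6 (MIN(n, z)): n=-1, q=5, z=-1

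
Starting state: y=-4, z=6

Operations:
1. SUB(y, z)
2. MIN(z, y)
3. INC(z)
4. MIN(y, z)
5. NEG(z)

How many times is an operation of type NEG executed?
1

Counting NEG operations:
Step 5: NEG(z) ← NEG
Total: 1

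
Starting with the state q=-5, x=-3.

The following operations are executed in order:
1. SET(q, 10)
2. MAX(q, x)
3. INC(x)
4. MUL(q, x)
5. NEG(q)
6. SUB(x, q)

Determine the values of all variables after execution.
{q: 20, x: -22}

Step-by-step execution:
Initial: q=-5, x=-3
After step 1 (SET(q, 10)): q=10, x=-3
After step 2 (MAX(q, x)): q=10, x=-3
After step 3 (INC(x)): q=10, x=-2
After step 4 (MUL(q, x)): q=-20, x=-2
After step 5 (NEG(q)): q=20, x=-2
After step 6 (SUB(x, q)): q=20, x=-22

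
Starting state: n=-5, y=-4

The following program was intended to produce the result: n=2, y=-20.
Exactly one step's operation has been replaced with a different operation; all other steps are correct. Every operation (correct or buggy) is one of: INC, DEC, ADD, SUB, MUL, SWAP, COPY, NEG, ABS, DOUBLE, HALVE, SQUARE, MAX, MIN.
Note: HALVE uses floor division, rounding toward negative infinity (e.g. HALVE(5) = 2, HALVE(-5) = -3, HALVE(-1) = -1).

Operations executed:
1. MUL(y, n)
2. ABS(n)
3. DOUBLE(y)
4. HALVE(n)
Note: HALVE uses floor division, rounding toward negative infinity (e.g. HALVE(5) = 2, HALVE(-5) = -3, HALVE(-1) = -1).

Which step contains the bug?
Step 3

Trace with buggy code:
Initial: n=-5, y=-4
After step 1: n=-5, y=20
After step 2: n=5, y=20
After step 3: n=5, y=40
After step 4: n=2, y=40
Actual final n=2, y=40 ≠ expected n=2, y=-20.
Step 3 is the only position where a single-operation replacement can produce the expected result.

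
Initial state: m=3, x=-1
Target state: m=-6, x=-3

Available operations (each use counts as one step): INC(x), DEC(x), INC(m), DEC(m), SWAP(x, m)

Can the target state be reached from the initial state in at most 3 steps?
No

The target state cannot be reached within 3 steps.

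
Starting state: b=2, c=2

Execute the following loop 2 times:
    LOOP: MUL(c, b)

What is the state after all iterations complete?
b=2, c=8

Iteration trace:
Start: b=2, c=2
After iteration 1: b=2, c=4
After iteration 2: b=2, c=8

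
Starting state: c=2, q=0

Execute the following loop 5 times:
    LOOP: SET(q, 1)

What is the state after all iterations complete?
c=2, q=1

Iteration trace:
Start: c=2, q=0
After iteration 1: c=2, q=1
After iteration 2: c=2, q=1
After iteration 3: c=2, q=1
After iteration 4: c=2, q=1
After iteration 5: c=2, q=1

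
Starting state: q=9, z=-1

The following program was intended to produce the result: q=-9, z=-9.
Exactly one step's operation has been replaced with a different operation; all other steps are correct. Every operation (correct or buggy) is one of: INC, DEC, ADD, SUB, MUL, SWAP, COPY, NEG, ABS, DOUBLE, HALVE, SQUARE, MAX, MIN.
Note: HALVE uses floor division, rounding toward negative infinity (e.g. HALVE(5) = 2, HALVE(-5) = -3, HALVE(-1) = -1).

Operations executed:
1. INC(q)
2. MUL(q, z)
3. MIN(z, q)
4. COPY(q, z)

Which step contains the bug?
Step 1

Trace with buggy code:
Initial: q=9, z=-1
After step 1: q=10, z=-1
After step 2: q=-10, z=-1
After step 3: q=-10, z=-10
After step 4: q=-10, z=-10
Actual final q=-10, z=-10 ≠ expected q=-9, z=-9.
Step 1 is the only position where a single-operation replacement can produce the expected result.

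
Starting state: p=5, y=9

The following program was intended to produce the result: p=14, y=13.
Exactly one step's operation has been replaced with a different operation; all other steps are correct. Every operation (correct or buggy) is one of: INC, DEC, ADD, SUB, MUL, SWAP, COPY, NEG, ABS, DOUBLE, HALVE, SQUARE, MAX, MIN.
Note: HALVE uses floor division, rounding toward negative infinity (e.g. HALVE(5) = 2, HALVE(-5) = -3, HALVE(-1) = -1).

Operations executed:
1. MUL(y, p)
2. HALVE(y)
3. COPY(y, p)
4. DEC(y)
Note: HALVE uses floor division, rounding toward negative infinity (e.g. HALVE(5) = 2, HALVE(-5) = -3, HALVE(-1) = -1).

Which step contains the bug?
Step 1

Trace with buggy code:
Initial: p=5, y=9
After step 1: p=5, y=45
After step 2: p=5, y=22
After step 3: p=5, y=5
After step 4: p=5, y=4
Actual final p=5, y=4 ≠ expected p=14, y=13.
Step 1 is the only position where a single-operation replacement can produce the expected result.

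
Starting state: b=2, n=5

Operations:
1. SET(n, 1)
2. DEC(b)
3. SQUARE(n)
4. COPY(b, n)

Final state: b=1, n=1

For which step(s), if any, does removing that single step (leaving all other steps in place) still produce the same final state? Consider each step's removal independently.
Step(s) 2, 3, 4

Testing removal of each single step:
Without step 1: final = b=25, n=25 (different)
Without step 2: final = b=1, n=1 (same)
Without step 3: final = b=1, n=1 (same)
Without step 4: final = b=1, n=1 (same)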